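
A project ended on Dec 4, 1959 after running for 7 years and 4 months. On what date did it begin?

Subtracting 7 years and 4 months from December 4, 1959.
-7 years → 1952; month 12 − 4 = 8 → August 1952.
Day 4 is valid in August, giving August 4, 1952.

August 4, 1952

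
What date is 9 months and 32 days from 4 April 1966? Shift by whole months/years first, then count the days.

Counting forward 9 months and 32 days from April 4, 1966: first the month/year part, then the days.
month 4 + 9 = 13, which is month 1 of year 1967 → January 1967.
Day 4 is valid in January, giving January 4, 1967.
Now add 32 days from January 4, 1967.
January has 31 days, so 31 − 4 = 27 days remain after January 4, 1967; 32 − 27 = 5 left.
5 days into February 1967 → February 5, 1967.

February 5, 1967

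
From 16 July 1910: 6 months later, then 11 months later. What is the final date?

Counting forward 6 months from July 16, 1910:
month 7 + 6 = 13, which is month 1 of year 1911 → January 1911.
Day 16 is valid in January, giving January 16, 1911.
Adding 11 months from January 16, 1911:
month 1 + 11 = 12 → December 1911.
Day 16 is valid in December, giving December 16, 1911.

December 16, 1911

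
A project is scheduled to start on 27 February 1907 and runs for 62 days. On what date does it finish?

April 30, 1907

Adding 62 days from February 27, 1907.
February has 28 days, so 28 − 27 = 1 day remains after February 27, 1907; 62 − 1 = 61 left.
March 1907 has 31 days: 61 − 31 = 30 left.
30 days into April 1907 → April 30, 1907.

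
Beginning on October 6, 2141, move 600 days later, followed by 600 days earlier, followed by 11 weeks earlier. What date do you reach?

Advancing 600 days from October 6, 2141:
October has 31 days, so 31 − 6 = 25 days remain after October 6, 2141; 600 − 25 = 575 left.
November 2141 has 30 days: 575 − 30 = 545 left.
December 2141 has 31 days: 545 − 31 = 514 left.
January 2142 has 31 days: 514 − 31 = 483 left.
February 2142 has 28 days (2142 is not a leap year): 483 − 28 = 455 left.
March 2142 has 31 days: 455 − 31 = 424 left.
April 2142 has 30 days: 424 − 30 = 394 left.
May 2142 has 31 days: 394 − 31 = 363 left.
June 2142 has 30 days: 363 − 30 = 333 left.
July 2142 has 31 days: 333 − 31 = 302 left.
August 2142 has 31 days: 302 − 31 = 271 left.
September 2142 has 30 days: 271 − 30 = 241 left.
October 2142 has 31 days: 241 − 31 = 210 left.
November 2142 has 30 days: 210 − 30 = 180 left.
December 2142 has 31 days: 180 − 31 = 149 left.
January 2143 has 31 days: 149 − 31 = 118 left.
February 2143 has 28 days (2143 is not a leap year): 118 − 28 = 90 left.
March 2143 has 31 days: 90 − 31 = 59 left.
April 2143 has 30 days: 59 − 30 = 29 left.
29 days into May 2143 → May 29, 2143.
Going back 600 days from May 29, 2143:
Going back 29 days from May 29, 2143 reaches the end of the previous month; 600 − 29 = 571 left.
April 2143 has 30 days: 571 − 30 = 541 left.
March 2143 has 31 days: 541 − 31 = 510 left.
February 2143 has 28 days (2143 is not a leap year): 510 − 28 = 482 left.
January 2143 has 31 days: 482 − 31 = 451 left.
December 2142 has 31 days: 451 − 31 = 420 left.
November 2142 has 30 days: 420 − 30 = 390 left.
October 2142 has 31 days: 390 − 31 = 359 left.
September 2142 has 30 days: 359 − 30 = 329 left.
August 2142 has 31 days: 329 − 31 = 298 left.
July 2142 has 31 days: 298 − 31 = 267 left.
June 2142 has 30 days: 267 − 30 = 237 left.
May 2142 has 31 days: 237 − 31 = 206 left.
April 2142 has 30 days: 206 − 30 = 176 left.
March 2142 has 31 days: 176 − 31 = 145 left.
February 2142 has 28 days (2142 is not a leap year): 145 − 28 = 117 left.
January 2142 has 31 days: 117 − 31 = 86 left.
December 2141 has 31 days: 86 − 31 = 55 left.
November 2141 has 30 days: 55 − 30 = 25 left.
October 2141 has 31 days; 31 − 25 = 6 → October 6, 2141.
Counting back 11 weeks (= 77 days) from October 6, 2141:
Going back 6 days from October 6, 2141 reaches the end of the previous month; 77 − 6 = 71 left.
September 2141 has 30 days: 71 − 30 = 41 left.
August 2141 has 31 days: 41 − 31 = 10 left.
July 2141 has 31 days; 31 − 10 = 21 → July 21, 2141.

July 21, 2141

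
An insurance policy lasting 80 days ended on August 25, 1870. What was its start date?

June 6, 1870

Counting back 80 days from August 25, 1870.
Going back 25 days from August 25, 1870 reaches the end of the previous month; 80 − 25 = 55 left.
July 1870 has 31 days: 55 − 31 = 24 left.
June 1870 has 30 days; 30 − 24 = 6 → June 6, 1870.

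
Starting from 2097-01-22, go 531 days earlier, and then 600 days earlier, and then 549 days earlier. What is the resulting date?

June 17, 2092

Counting back 531 days from January 22, 2097:
Going back 22 days from January 22, 2097 reaches the end of the previous month; 531 − 22 = 509 left.
December 2096 has 31 days: 509 − 31 = 478 left.
November 2096 has 30 days: 478 − 30 = 448 left.
October 2096 has 31 days: 448 − 31 = 417 left.
September 2096 has 30 days: 417 − 30 = 387 left.
August 2096 has 31 days: 387 − 31 = 356 left.
July 2096 has 31 days: 356 − 31 = 325 left.
June 2096 has 30 days: 325 − 30 = 295 left.
May 2096 has 31 days: 295 − 31 = 264 left.
April 2096 has 30 days: 264 − 30 = 234 left.
March 2096 has 31 days: 234 − 31 = 203 left.
February 2096 has 29 days (2096 is a leap year): 203 − 29 = 174 left.
January 2096 has 31 days: 174 − 31 = 143 left.
December 2095 has 31 days: 143 − 31 = 112 left.
November 2095 has 30 days: 112 − 30 = 82 left.
October 2095 has 31 days: 82 − 31 = 51 left.
September 2095 has 30 days: 51 − 30 = 21 left.
August 2095 has 31 days; 31 − 21 = 10 → August 10, 2095.
Going back 600 days from August 10, 2095:
Going back 10 days from August 10, 2095 reaches the end of the previous month; 600 − 10 = 590 left.
July 2095 has 31 days: 590 − 31 = 559 left.
June 2095 has 30 days: 559 − 30 = 529 left.
May 2095 has 31 days: 529 − 31 = 498 left.
April 2095 has 30 days: 498 − 30 = 468 left.
March 2095 has 31 days: 468 − 31 = 437 left.
February 2095 has 28 days (2095 is not a leap year): 437 − 28 = 409 left.
January 2095 has 31 days: 409 − 31 = 378 left.
December 2094 has 31 days: 378 − 31 = 347 left.
November 2094 has 30 days: 347 − 30 = 317 left.
October 2094 has 31 days: 317 − 31 = 286 left.
September 2094 has 30 days: 286 − 30 = 256 left.
August 2094 has 31 days: 256 − 31 = 225 left.
July 2094 has 31 days: 225 − 31 = 194 left.
June 2094 has 30 days: 194 − 30 = 164 left.
May 2094 has 31 days: 164 − 31 = 133 left.
April 2094 has 30 days: 133 − 30 = 103 left.
March 2094 has 31 days: 103 − 31 = 72 left.
February 2094 has 28 days (2094 is not a leap year): 72 − 28 = 44 left.
January 2094 has 31 days: 44 − 31 = 13 left.
December 2093 has 31 days; 31 − 13 = 18 → December 18, 2093.
Subtracting 549 days from December 18, 2093:
Going back 18 days from December 18, 2093 reaches the end of the previous month; 549 − 18 = 531 left.
November 2093 has 30 days: 531 − 30 = 501 left.
October 2093 has 31 days: 501 − 31 = 470 left.
September 2093 has 30 days: 470 − 30 = 440 left.
August 2093 has 31 days: 440 − 31 = 409 left.
July 2093 has 31 days: 409 − 31 = 378 left.
June 2093 has 30 days: 378 − 30 = 348 left.
May 2093 has 31 days: 348 − 31 = 317 left.
April 2093 has 30 days: 317 − 30 = 287 left.
March 2093 has 31 days: 287 − 31 = 256 left.
February 2093 has 28 days (2093 is not a leap year): 256 − 28 = 228 left.
January 2093 has 31 days: 228 − 31 = 197 left.
December 2092 has 31 days: 197 − 31 = 166 left.
November 2092 has 30 days: 166 − 30 = 136 left.
October 2092 has 31 days: 136 − 31 = 105 left.
September 2092 has 30 days: 105 − 30 = 75 left.
August 2092 has 31 days: 75 − 31 = 44 left.
July 2092 has 31 days: 44 − 31 = 13 left.
June 2092 has 30 days; 30 − 13 = 17 → June 17, 2092.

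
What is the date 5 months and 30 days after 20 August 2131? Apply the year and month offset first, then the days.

February 19, 2132

Advancing 5 months and 30 days from August 20, 2131: first the month/year part, then the days.
month 8 + 5 = 13, which is month 1 of year 2132 → January 2132.
Day 20 is valid in January, giving January 20, 2132.
Now add 30 days from January 20, 2132.
January has 31 days, so 31 − 20 = 11 days remain after January 20, 2132; 30 − 11 = 19 left.
19 days into February 2132 → February 19, 2132.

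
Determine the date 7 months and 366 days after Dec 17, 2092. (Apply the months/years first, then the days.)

Adding 7 months and 366 days from December 17, 2092: first the month/year part, then the days.
month 12 + 7 = 19, which is month 7 of year 2093 → July 2093.
Day 17 is valid in July, giving July 17, 2093.
Now add 366 days from July 17, 2093.
July has 31 days, so 31 − 17 = 14 days remain after July 17, 2093; 366 − 14 = 352 left.
August 2093 has 31 days: 352 − 31 = 321 left.
September 2093 has 30 days: 321 − 30 = 291 left.
October 2093 has 31 days: 291 − 31 = 260 left.
November 2093 has 30 days: 260 − 30 = 230 left.
December 2093 has 31 days: 230 − 31 = 199 left.
January 2094 has 31 days: 199 − 31 = 168 left.
February 2094 has 28 days (2094 is not a leap year): 168 − 28 = 140 left.
March 2094 has 31 days: 140 − 31 = 109 left.
April 2094 has 30 days: 109 − 30 = 79 left.
May 2094 has 31 days: 79 − 31 = 48 left.
June 2094 has 30 days: 48 − 30 = 18 left.
18 days into July 2094 → July 18, 2094.

July 18, 2094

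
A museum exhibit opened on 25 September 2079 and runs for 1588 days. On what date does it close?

Counting forward 1588 days from September 25, 2079.
September has 30 days, so 30 − 25 = 5 days remain after September 25, 2079; 1588 − 5 = 1583 left.
October 2079 has 31 days: 1583 − 31 = 1552 left.
November 2079 has 30 days: 1552 − 30 = 1522 left.
December 2079 has 31 days: 1522 − 31 = 1491 left.
January 2080 has 31 days: 1491 − 31 = 1460 left.
February 2080 has 29 days (2080 is a leap year): 1460 − 29 = 1431 left.
March 2080 has 31 days: 1431 − 31 = 1400 left.
April 2080 has 30 days: 1400 − 30 = 1370 left.
May 2080 has 31 days: 1370 − 31 = 1339 left.
June 2080 has 30 days: 1339 − 30 = 1309 left.
July 2080 has 31 days: 1309 − 31 = 1278 left.
August 2080 has 31 days: 1278 − 31 = 1247 left.
September 2080 has 30 days: 1247 − 30 = 1217 left.
October 2080 has 31 days: 1217 − 31 = 1186 left.
November 2080 has 30 days: 1186 − 30 = 1156 left.
December 2080 has 31 days: 1156 − 31 = 1125 left.
January 2081 has 31 days: 1125 − 31 = 1094 left.
February 2081 has 28 days (2081 is not a leap year): 1094 − 28 = 1066 left.
March 2081 has 31 days: 1066 − 31 = 1035 left.
April 2081 has 30 days: 1035 − 30 = 1005 left.
May 2081 has 31 days: 1005 − 31 = 974 left.
June 2081 has 30 days: 974 − 30 = 944 left.
July 2081 has 31 days: 944 − 31 = 913 left.
August 2081 has 31 days: 913 − 31 = 882 left.
September 2081 has 30 days: 882 − 30 = 852 left.
October 2081 has 31 days: 852 − 31 = 821 left.
November 2081 has 30 days: 821 − 30 = 791 left.
December 2081 has 31 days: 791 − 31 = 760 left.
January 2082 has 31 days: 760 − 31 = 729 left.
February 2082 has 28 days (2082 is not a leap year): 729 − 28 = 701 left.
March 2082 has 31 days: 701 − 31 = 670 left.
April 2082 has 30 days: 670 − 30 = 640 left.
May 2082 has 31 days: 640 − 31 = 609 left.
June 2082 has 30 days: 609 − 30 = 579 left.
July 2082 has 31 days: 579 − 31 = 548 left.
August 2082 has 31 days: 548 − 31 = 517 left.
September 2082 has 30 days: 517 − 30 = 487 left.
October 2082 has 31 days: 487 − 31 = 456 left.
November 2082 has 30 days: 456 − 30 = 426 left.
December 2082 has 31 days: 426 − 31 = 395 left.
January 2083 has 31 days: 395 − 31 = 364 left.
February 2083 has 28 days (2083 is not a leap year): 364 − 28 = 336 left.
March 2083 has 31 days: 336 − 31 = 305 left.
April 2083 has 30 days: 305 − 30 = 275 left.
May 2083 has 31 days: 275 − 31 = 244 left.
June 2083 has 30 days: 244 − 30 = 214 left.
July 2083 has 31 days: 214 − 31 = 183 left.
August 2083 has 31 days: 183 − 31 = 152 left.
September 2083 has 30 days: 152 − 30 = 122 left.
October 2083 has 31 days: 122 − 31 = 91 left.
November 2083 has 30 days: 91 − 30 = 61 left.
December 2083 has 31 days: 61 − 31 = 30 left.
30 days into January 2084 → January 30, 2084.

January 30, 2084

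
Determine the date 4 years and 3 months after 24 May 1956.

August 24, 1960

Advancing 4 years and 3 months from May 24, 1956.
+4 years → 1960; month 5 + 3 = 8 → August 1960.
Day 24 is valid in August, giving August 24, 1960.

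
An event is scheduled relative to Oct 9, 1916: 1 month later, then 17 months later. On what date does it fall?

April 9, 1918

Adding 1 month from October 9, 1916:
month 10 + 1 = 11 → November 1916.
Day 9 is valid in November, giving November 9, 1916.
Adding 17 months from November 9, 1916:
month 11 + 17 = 28, which is month 4 of year 1918 → April 1918.
Day 9 is valid in April, giving April 9, 1918.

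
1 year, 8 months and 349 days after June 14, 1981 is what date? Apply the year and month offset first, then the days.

January 29, 1984

Adding 1 year, 8 months and 349 days from June 14, 1981: first the month/year part, then the days.
+1 year → 1982; month 6 + 8 = 14, which is month 2 of year 1983 → February 1983.
Day 14 is valid in February, giving February 14, 1983.
Now add 349 days from February 14, 1983.
February has 28 days, so 28 − 14 = 14 days remain after February 14, 1983; 349 − 14 = 335 left.
March 1983 has 31 days: 335 − 31 = 304 left.
April 1983 has 30 days: 304 − 30 = 274 left.
May 1983 has 31 days: 274 − 31 = 243 left.
June 1983 has 30 days: 243 − 30 = 213 left.
July 1983 has 31 days: 213 − 31 = 182 left.
August 1983 has 31 days: 182 − 31 = 151 left.
September 1983 has 30 days: 151 − 30 = 121 left.
October 1983 has 31 days: 121 − 31 = 90 left.
November 1983 has 30 days: 90 − 30 = 60 left.
December 1983 has 31 days: 60 − 31 = 29 left.
29 days into January 1984 → January 29, 1984.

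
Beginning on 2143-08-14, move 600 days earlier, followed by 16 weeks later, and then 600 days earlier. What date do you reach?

Counting back 600 days from August 14, 2143:
Going back 14 days from August 14, 2143 reaches the end of the previous month; 600 − 14 = 586 left.
July 2143 has 31 days: 586 − 31 = 555 left.
June 2143 has 30 days: 555 − 30 = 525 left.
May 2143 has 31 days: 525 − 31 = 494 left.
April 2143 has 30 days: 494 − 30 = 464 left.
March 2143 has 31 days: 464 − 31 = 433 left.
February 2143 has 28 days (2143 is not a leap year): 433 − 28 = 405 left.
January 2143 has 31 days: 405 − 31 = 374 left.
December 2142 has 31 days: 374 − 31 = 343 left.
November 2142 has 30 days: 343 − 30 = 313 left.
October 2142 has 31 days: 313 − 31 = 282 left.
September 2142 has 30 days: 282 − 30 = 252 left.
August 2142 has 31 days: 252 − 31 = 221 left.
July 2142 has 31 days: 221 − 31 = 190 left.
June 2142 has 30 days: 190 − 30 = 160 left.
May 2142 has 31 days: 160 − 31 = 129 left.
April 2142 has 30 days: 129 − 30 = 99 left.
March 2142 has 31 days: 99 − 31 = 68 left.
February 2142 has 28 days (2142 is not a leap year): 68 − 28 = 40 left.
January 2142 has 31 days: 40 − 31 = 9 left.
December 2141 has 31 days; 31 − 9 = 22 → December 22, 2141.
Counting forward 16 weeks (= 112 days) from December 22, 2141:
December has 31 days, so 31 − 22 = 9 days remain after December 22, 2141; 112 − 9 = 103 left.
January 2142 has 31 days: 103 − 31 = 72 left.
February 2142 has 28 days (2142 is not a leap year): 72 − 28 = 44 left.
March 2142 has 31 days: 44 − 31 = 13 left.
13 days into April 2142 → April 13, 2142.
Going back 600 days from April 13, 2142:
Going back 13 days from April 13, 2142 reaches the end of the previous month; 600 − 13 = 587 left.
March 2142 has 31 days: 587 − 31 = 556 left.
February 2142 has 28 days (2142 is not a leap year): 556 − 28 = 528 left.
January 2142 has 31 days: 528 − 31 = 497 left.
December 2141 has 31 days: 497 − 31 = 466 left.
November 2141 has 30 days: 466 − 30 = 436 left.
October 2141 has 31 days: 436 − 31 = 405 left.
September 2141 has 30 days: 405 − 30 = 375 left.
August 2141 has 31 days: 375 − 31 = 344 left.
July 2141 has 31 days: 344 − 31 = 313 left.
June 2141 has 30 days: 313 − 30 = 283 left.
May 2141 has 31 days: 283 − 31 = 252 left.
April 2141 has 30 days: 252 − 30 = 222 left.
March 2141 has 31 days: 222 − 31 = 191 left.
February 2141 has 28 days (2141 is not a leap year): 191 − 28 = 163 left.
January 2141 has 31 days: 163 − 31 = 132 left.
December 2140 has 31 days: 132 − 31 = 101 left.
November 2140 has 30 days: 101 − 30 = 71 left.
October 2140 has 31 days: 71 − 31 = 40 left.
September 2140 has 30 days: 40 − 30 = 10 left.
August 2140 has 31 days; 31 − 10 = 21 → August 21, 2140.

August 21, 2140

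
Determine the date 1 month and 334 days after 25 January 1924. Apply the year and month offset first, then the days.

Adding 1 month and 334 days from January 25, 1924: first the month/year part, then the days.
month 1 + 1 = 2 → February 1924.
Day 25 is valid in February, giving February 25, 1924.
Now add 334 days from February 25, 1924.
February has 29 days, so 29 − 25 = 4 days remain after February 25, 1924; 334 − 4 = 330 left.
March 1924 has 31 days: 330 − 31 = 299 left.
April 1924 has 30 days: 299 − 30 = 269 left.
May 1924 has 31 days: 269 − 31 = 238 left.
June 1924 has 30 days: 238 − 30 = 208 left.
July 1924 has 31 days: 208 − 31 = 177 left.
August 1924 has 31 days: 177 − 31 = 146 left.
September 1924 has 30 days: 146 − 30 = 116 left.
October 1924 has 31 days: 116 − 31 = 85 left.
November 1924 has 30 days: 85 − 30 = 55 left.
December 1924 has 31 days: 55 − 31 = 24 left.
24 days into January 1925 → January 24, 1925.

January 24, 1925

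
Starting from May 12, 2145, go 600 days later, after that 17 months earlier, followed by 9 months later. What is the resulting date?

Advancing 600 days from May 12, 2145:
May has 31 days, so 31 − 12 = 19 days remain after May 12, 2145; 600 − 19 = 581 left.
June 2145 has 30 days: 581 − 30 = 551 left.
July 2145 has 31 days: 551 − 31 = 520 left.
August 2145 has 31 days: 520 − 31 = 489 left.
September 2145 has 30 days: 489 − 30 = 459 left.
October 2145 has 31 days: 459 − 31 = 428 left.
November 2145 has 30 days: 428 − 30 = 398 left.
December 2145 has 31 days: 398 − 31 = 367 left.
January 2146 has 31 days: 367 − 31 = 336 left.
February 2146 has 28 days (2146 is not a leap year): 336 − 28 = 308 left.
March 2146 has 31 days: 308 − 31 = 277 left.
April 2146 has 30 days: 277 − 30 = 247 left.
May 2146 has 31 days: 247 − 31 = 216 left.
June 2146 has 30 days: 216 − 30 = 186 left.
July 2146 has 31 days: 186 − 31 = 155 left.
August 2146 has 31 days: 155 − 31 = 124 left.
September 2146 has 30 days: 124 − 30 = 94 left.
October 2146 has 31 days: 94 − 31 = 63 left.
November 2146 has 30 days: 63 − 30 = 33 left.
December 2146 has 31 days: 33 − 31 = 2 left.
2 days into January 2147 → January 2, 2147.
Subtracting 17 months from January 2, 2147:
month 1 − 17 = -16, which is month 8 of year 2145 → August 2145.
Day 2 is valid in August, giving August 2, 2145.
Counting forward 9 months from August 2, 2145:
month 8 + 9 = 17, which is month 5 of year 2146 → May 2146.
Day 2 is valid in May, giving May 2, 2146.

May 2, 2146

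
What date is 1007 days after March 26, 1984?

December 28, 1986

Adding 1007 days from March 26, 1984.
March has 31 days, so 31 − 26 = 5 days remain after March 26, 1984; 1007 − 5 = 1002 left.
April 1984 has 30 days: 1002 − 30 = 972 left.
May 1984 has 31 days: 972 − 31 = 941 left.
June 1984 has 30 days: 941 − 30 = 911 left.
July 1984 has 31 days: 911 − 31 = 880 left.
August 1984 has 31 days: 880 − 31 = 849 left.
September 1984 has 30 days: 849 − 30 = 819 left.
October 1984 has 31 days: 819 − 31 = 788 left.
November 1984 has 30 days: 788 − 30 = 758 left.
December 1984 has 31 days: 758 − 31 = 727 left.
January 1985 has 31 days: 727 − 31 = 696 left.
February 1985 has 28 days (1985 is not a leap year): 696 − 28 = 668 left.
March 1985 has 31 days: 668 − 31 = 637 left.
April 1985 has 30 days: 637 − 30 = 607 left.
May 1985 has 31 days: 607 − 31 = 576 left.
June 1985 has 30 days: 576 − 30 = 546 left.
July 1985 has 31 days: 546 − 31 = 515 left.
August 1985 has 31 days: 515 − 31 = 484 left.
September 1985 has 30 days: 484 − 30 = 454 left.
October 1985 has 31 days: 454 − 31 = 423 left.
November 1985 has 30 days: 423 − 30 = 393 left.
December 1985 has 31 days: 393 − 31 = 362 left.
January 1986 has 31 days: 362 − 31 = 331 left.
February 1986 has 28 days (1986 is not a leap year): 331 − 28 = 303 left.
March 1986 has 31 days: 303 − 31 = 272 left.
April 1986 has 30 days: 272 − 30 = 242 left.
May 1986 has 31 days: 242 − 31 = 211 left.
June 1986 has 30 days: 211 − 30 = 181 left.
July 1986 has 31 days: 181 − 31 = 150 left.
August 1986 has 31 days: 150 − 31 = 119 left.
September 1986 has 30 days: 119 − 30 = 89 left.
October 1986 has 31 days: 89 − 31 = 58 left.
November 1986 has 30 days: 58 − 30 = 28 left.
28 days into December 1986 → December 28, 1986.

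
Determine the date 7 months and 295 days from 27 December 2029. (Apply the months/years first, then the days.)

Counting forward 7 months and 295 days from December 27, 2029: first the month/year part, then the days.
month 12 + 7 = 19, which is month 7 of year 2030 → July 2030.
Day 27 is valid in July, giving July 27, 2030.
Now add 295 days from July 27, 2030.
July has 31 days, so 31 − 27 = 4 days remain after July 27, 2030; 295 − 4 = 291 left.
August 2030 has 31 days: 291 − 31 = 260 left.
September 2030 has 30 days: 260 − 30 = 230 left.
October 2030 has 31 days: 230 − 31 = 199 left.
November 2030 has 30 days: 199 − 30 = 169 left.
December 2030 has 31 days: 169 − 31 = 138 left.
January 2031 has 31 days: 138 − 31 = 107 left.
February 2031 has 28 days (2031 is not a leap year): 107 − 28 = 79 left.
March 2031 has 31 days: 79 − 31 = 48 left.
April 2031 has 30 days: 48 − 30 = 18 left.
18 days into May 2031 → May 18, 2031.

May 18, 2031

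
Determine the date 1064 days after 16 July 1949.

Advancing 1064 days from July 16, 1949.
July has 31 days, so 31 − 16 = 15 days remain after July 16, 1949; 1064 − 15 = 1049 left.
August 1949 has 31 days: 1049 − 31 = 1018 left.
September 1949 has 30 days: 1018 − 30 = 988 left.
October 1949 has 31 days: 988 − 31 = 957 left.
November 1949 has 30 days: 957 − 30 = 927 left.
December 1949 has 31 days: 927 − 31 = 896 left.
January 1950 has 31 days: 896 − 31 = 865 left.
February 1950 has 28 days (1950 is not a leap year): 865 − 28 = 837 left.
March 1950 has 31 days: 837 − 31 = 806 left.
April 1950 has 30 days: 806 − 30 = 776 left.
May 1950 has 31 days: 776 − 31 = 745 left.
June 1950 has 30 days: 745 − 30 = 715 left.
July 1950 has 31 days: 715 − 31 = 684 left.
August 1950 has 31 days: 684 − 31 = 653 left.
September 1950 has 30 days: 653 − 30 = 623 left.
October 1950 has 31 days: 623 − 31 = 592 left.
November 1950 has 30 days: 592 − 30 = 562 left.
December 1950 has 31 days: 562 − 31 = 531 left.
January 1951 has 31 days: 531 − 31 = 500 left.
February 1951 has 28 days (1951 is not a leap year): 500 − 28 = 472 left.
March 1951 has 31 days: 472 − 31 = 441 left.
April 1951 has 30 days: 441 − 30 = 411 left.
May 1951 has 31 days: 411 − 31 = 380 left.
June 1951 has 30 days: 380 − 30 = 350 left.
July 1951 has 31 days: 350 − 31 = 319 left.
August 1951 has 31 days: 319 − 31 = 288 left.
September 1951 has 30 days: 288 − 30 = 258 left.
October 1951 has 31 days: 258 − 31 = 227 left.
November 1951 has 30 days: 227 − 30 = 197 left.
December 1951 has 31 days: 197 − 31 = 166 left.
January 1952 has 31 days: 166 − 31 = 135 left.
February 1952 has 29 days (1952 is a leap year): 135 − 29 = 106 left.
March 1952 has 31 days: 106 − 31 = 75 left.
April 1952 has 30 days: 75 − 30 = 45 left.
May 1952 has 31 days: 45 − 31 = 14 left.
14 days into June 1952 → June 14, 1952.

June 14, 1952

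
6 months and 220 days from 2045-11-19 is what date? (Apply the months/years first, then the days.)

December 25, 2046

Counting forward 6 months and 220 days from November 19, 2045: first the month/year part, then the days.
month 11 + 6 = 17, which is month 5 of year 2046 → May 2046.
Day 19 is valid in May, giving May 19, 2046.
Now add 220 days from May 19, 2046.
May has 31 days, so 31 − 19 = 12 days remain after May 19, 2046; 220 − 12 = 208 left.
June 2046 has 30 days: 208 − 30 = 178 left.
July 2046 has 31 days: 178 − 31 = 147 left.
August 2046 has 31 days: 147 − 31 = 116 left.
September 2046 has 30 days: 116 − 30 = 86 left.
October 2046 has 31 days: 86 − 31 = 55 left.
November 2046 has 30 days: 55 − 30 = 25 left.
25 days into December 2046 → December 25, 2046.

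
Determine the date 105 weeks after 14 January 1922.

January 19, 1924

Adding 105 weeks = 735 days from January 14, 1922.
January has 31 days, so 31 − 14 = 17 days remain after January 14, 1922; 735 − 17 = 718 left.
February 1922 has 28 days (1922 is not a leap year): 718 − 28 = 690 left.
March 1922 has 31 days: 690 − 31 = 659 left.
April 1922 has 30 days: 659 − 30 = 629 left.
May 1922 has 31 days: 629 − 31 = 598 left.
June 1922 has 30 days: 598 − 30 = 568 left.
July 1922 has 31 days: 568 − 31 = 537 left.
August 1922 has 31 days: 537 − 31 = 506 left.
September 1922 has 30 days: 506 − 30 = 476 left.
October 1922 has 31 days: 476 − 31 = 445 left.
November 1922 has 30 days: 445 − 30 = 415 left.
December 1922 has 31 days: 415 − 31 = 384 left.
January 1923 has 31 days: 384 − 31 = 353 left.
February 1923 has 28 days (1923 is not a leap year): 353 − 28 = 325 left.
March 1923 has 31 days: 325 − 31 = 294 left.
April 1923 has 30 days: 294 − 30 = 264 left.
May 1923 has 31 days: 264 − 31 = 233 left.
June 1923 has 30 days: 233 − 30 = 203 left.
July 1923 has 31 days: 203 − 31 = 172 left.
August 1923 has 31 days: 172 − 31 = 141 left.
September 1923 has 30 days: 141 − 30 = 111 left.
October 1923 has 31 days: 111 − 31 = 80 left.
November 1923 has 30 days: 80 − 30 = 50 left.
December 1923 has 31 days: 50 − 31 = 19 left.
19 days into January 1924 → January 19, 1924.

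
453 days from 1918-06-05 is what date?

Counting forward 453 days from June 5, 1918.
June has 30 days, so 30 − 5 = 25 days remain after June 5, 1918; 453 − 25 = 428 left.
July 1918 has 31 days: 428 − 31 = 397 left.
August 1918 has 31 days: 397 − 31 = 366 left.
September 1918 has 30 days: 366 − 30 = 336 left.
October 1918 has 31 days: 336 − 31 = 305 left.
November 1918 has 30 days: 305 − 30 = 275 left.
December 1918 has 31 days: 275 − 31 = 244 left.
January 1919 has 31 days: 244 − 31 = 213 left.
February 1919 has 28 days (1919 is not a leap year): 213 − 28 = 185 left.
March 1919 has 31 days: 185 − 31 = 154 left.
April 1919 has 30 days: 154 − 30 = 124 left.
May 1919 has 31 days: 124 − 31 = 93 left.
June 1919 has 30 days: 93 − 30 = 63 left.
July 1919 has 31 days: 63 − 31 = 32 left.
August 1919 has 31 days: 32 − 31 = 1 left.
1 day into September 1919 → September 1, 1919.

September 1, 1919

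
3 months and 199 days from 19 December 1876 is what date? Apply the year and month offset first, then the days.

October 4, 1877

Counting forward 3 months and 199 days from December 19, 1876: first the month/year part, then the days.
month 12 + 3 = 15, which is month 3 of year 1877 → March 1877.
Day 19 is valid in March, giving March 19, 1877.
Now add 199 days from March 19, 1877.
March has 31 days, so 31 − 19 = 12 days remain after March 19, 1877; 199 − 12 = 187 left.
April 1877 has 30 days: 187 − 30 = 157 left.
May 1877 has 31 days: 157 − 31 = 126 left.
June 1877 has 30 days: 126 − 30 = 96 left.
July 1877 has 31 days: 96 − 31 = 65 left.
August 1877 has 31 days: 65 − 31 = 34 left.
September 1877 has 30 days: 34 − 30 = 4 left.
4 days into October 1877 → October 4, 1877.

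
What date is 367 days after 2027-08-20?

Adding 367 days from August 20, 2027.
August has 31 days, so 31 − 20 = 11 days remain after August 20, 2027; 367 − 11 = 356 left.
September 2027 has 30 days: 356 − 30 = 326 left.
October 2027 has 31 days: 326 − 31 = 295 left.
November 2027 has 30 days: 295 − 30 = 265 left.
December 2027 has 31 days: 265 − 31 = 234 left.
January 2028 has 31 days: 234 − 31 = 203 left.
February 2028 has 29 days (2028 is a leap year): 203 − 29 = 174 left.
March 2028 has 31 days: 174 − 31 = 143 left.
April 2028 has 30 days: 143 − 30 = 113 left.
May 2028 has 31 days: 113 − 31 = 82 left.
June 2028 has 30 days: 82 − 30 = 52 left.
July 2028 has 31 days: 52 − 31 = 21 left.
21 days into August 2028 → August 21, 2028.

August 21, 2028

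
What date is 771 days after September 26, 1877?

Advancing 771 days from September 26, 1877.
September has 30 days, so 30 − 26 = 4 days remain after September 26, 1877; 771 − 4 = 767 left.
October 1877 has 31 days: 767 − 31 = 736 left.
November 1877 has 30 days: 736 − 30 = 706 left.
December 1877 has 31 days: 706 − 31 = 675 left.
January 1878 has 31 days: 675 − 31 = 644 left.
February 1878 has 28 days (1878 is not a leap year): 644 − 28 = 616 left.
March 1878 has 31 days: 616 − 31 = 585 left.
April 1878 has 30 days: 585 − 30 = 555 left.
May 1878 has 31 days: 555 − 31 = 524 left.
June 1878 has 30 days: 524 − 30 = 494 left.
July 1878 has 31 days: 494 − 31 = 463 left.
August 1878 has 31 days: 463 − 31 = 432 left.
September 1878 has 30 days: 432 − 30 = 402 left.
October 1878 has 31 days: 402 − 31 = 371 left.
November 1878 has 30 days: 371 − 30 = 341 left.
December 1878 has 31 days: 341 − 31 = 310 left.
January 1879 has 31 days: 310 − 31 = 279 left.
February 1879 has 28 days (1879 is not a leap year): 279 − 28 = 251 left.
March 1879 has 31 days: 251 − 31 = 220 left.
April 1879 has 30 days: 220 − 30 = 190 left.
May 1879 has 31 days: 190 − 31 = 159 left.
June 1879 has 30 days: 159 − 30 = 129 left.
July 1879 has 31 days: 129 − 31 = 98 left.
August 1879 has 31 days: 98 − 31 = 67 left.
September 1879 has 30 days: 67 − 30 = 37 left.
October 1879 has 31 days: 37 − 31 = 6 left.
6 days into November 1879 → November 6, 1879.

November 6, 1879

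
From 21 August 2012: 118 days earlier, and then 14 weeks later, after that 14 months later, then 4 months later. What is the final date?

February 1, 2014

Subtracting 118 days from August 21, 2012:
Going back 21 days from August 21, 2012 reaches the end of the previous month; 118 − 21 = 97 left.
July 2012 has 31 days: 97 − 31 = 66 left.
June 2012 has 30 days: 66 − 30 = 36 left.
May 2012 has 31 days: 36 − 31 = 5 left.
April 2012 has 30 days; 30 − 5 = 25 → April 25, 2012.
Counting forward 14 weeks (= 98 days) from April 25, 2012:
April has 30 days, so 30 − 25 = 5 days remain after April 25, 2012; 98 − 5 = 93 left.
May 2012 has 31 days: 93 − 31 = 62 left.
June 2012 has 30 days: 62 − 30 = 32 left.
July 2012 has 31 days: 32 − 31 = 1 left.
1 day into August 2012 → August 1, 2012.
Advancing 14 months from August 1, 2012:
month 8 + 14 = 22, which is month 10 of year 2013 → October 2013.
Day 1 is valid in October, giving October 1, 2013.
Counting forward 4 months from October 1, 2013:
month 10 + 4 = 14, which is month 2 of year 2014 → February 2014.
Day 1 is valid in February, giving February 1, 2014.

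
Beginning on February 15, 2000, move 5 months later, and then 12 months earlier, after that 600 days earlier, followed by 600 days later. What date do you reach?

Advancing 5 months from February 15, 2000:
month 2 + 5 = 7 → July 2000.
Day 15 is valid in July, giving July 15, 2000.
Counting back 12 months from July 15, 2000:
month 7 − 12 = -5, which is month 7 of year 1999 → July 1999.
Day 15 is valid in July, giving July 15, 1999.
Counting back 600 days from July 15, 1999:
Going back 15 days from July 15, 1999 reaches the end of the previous month; 600 − 15 = 585 left.
June 1999 has 30 days: 585 − 30 = 555 left.
May 1999 has 31 days: 555 − 31 = 524 left.
April 1999 has 30 days: 524 − 30 = 494 left.
March 1999 has 31 days: 494 − 31 = 463 left.
February 1999 has 28 days (1999 is not a leap year): 463 − 28 = 435 left.
January 1999 has 31 days: 435 − 31 = 404 left.
December 1998 has 31 days: 404 − 31 = 373 left.
November 1998 has 30 days: 373 − 30 = 343 left.
October 1998 has 31 days: 343 − 31 = 312 left.
September 1998 has 30 days: 312 − 30 = 282 left.
August 1998 has 31 days: 282 − 31 = 251 left.
July 1998 has 31 days: 251 − 31 = 220 left.
June 1998 has 30 days: 220 − 30 = 190 left.
May 1998 has 31 days: 190 − 31 = 159 left.
April 1998 has 30 days: 159 − 30 = 129 left.
March 1998 has 31 days: 129 − 31 = 98 left.
February 1998 has 28 days (1998 is not a leap year): 98 − 28 = 70 left.
January 1998 has 31 days: 70 − 31 = 39 left.
December 1997 has 31 days: 39 − 31 = 8 left.
November 1997 has 30 days; 30 − 8 = 22 → November 22, 1997.
Advancing 600 days from November 22, 1997:
November has 30 days, so 30 − 22 = 8 days remain after November 22, 1997; 600 − 8 = 592 left.
December 1997 has 31 days: 592 − 31 = 561 left.
January 1998 has 31 days: 561 − 31 = 530 left.
February 1998 has 28 days (1998 is not a leap year): 530 − 28 = 502 left.
March 1998 has 31 days: 502 − 31 = 471 left.
April 1998 has 30 days: 471 − 30 = 441 left.
May 1998 has 31 days: 441 − 31 = 410 left.
June 1998 has 30 days: 410 − 30 = 380 left.
July 1998 has 31 days: 380 − 31 = 349 left.
August 1998 has 31 days: 349 − 31 = 318 left.
September 1998 has 30 days: 318 − 30 = 288 left.
October 1998 has 31 days: 288 − 31 = 257 left.
November 1998 has 30 days: 257 − 30 = 227 left.
December 1998 has 31 days: 227 − 31 = 196 left.
January 1999 has 31 days: 196 − 31 = 165 left.
February 1999 has 28 days (1999 is not a leap year): 165 − 28 = 137 left.
March 1999 has 31 days: 137 − 31 = 106 left.
April 1999 has 30 days: 106 − 30 = 76 left.
May 1999 has 31 days: 76 − 31 = 45 left.
June 1999 has 30 days: 45 − 30 = 15 left.
15 days into July 1999 → July 15, 1999.

July 15, 1999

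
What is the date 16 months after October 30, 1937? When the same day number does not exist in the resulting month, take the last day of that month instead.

Adding 16 months from October 30, 1937.
month 10 + 16 = 26, which is month 2 of year 1939 → February 1939.
February 1939 has only 28 days (1939 is not a leap year — relevant if February), and the start was day 30, so the date clamps to February 28, 1939.

February 28, 1939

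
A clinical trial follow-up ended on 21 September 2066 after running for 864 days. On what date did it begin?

May 10, 2064

Going back 864 days from September 21, 2066.
Going back 21 days from September 21, 2066 reaches the end of the previous month; 864 − 21 = 843 left.
August 2066 has 31 days: 843 − 31 = 812 left.
July 2066 has 31 days: 812 − 31 = 781 left.
June 2066 has 30 days: 781 − 30 = 751 left.
May 2066 has 31 days: 751 − 31 = 720 left.
April 2066 has 30 days: 720 − 30 = 690 left.
March 2066 has 31 days: 690 − 31 = 659 left.
February 2066 has 28 days (2066 is not a leap year): 659 − 28 = 631 left.
January 2066 has 31 days: 631 − 31 = 600 left.
December 2065 has 31 days: 600 − 31 = 569 left.
November 2065 has 30 days: 569 − 30 = 539 left.
October 2065 has 31 days: 539 − 31 = 508 left.
September 2065 has 30 days: 508 − 30 = 478 left.
August 2065 has 31 days: 478 − 31 = 447 left.
July 2065 has 31 days: 447 − 31 = 416 left.
June 2065 has 30 days: 416 − 30 = 386 left.
May 2065 has 31 days: 386 − 31 = 355 left.
April 2065 has 30 days: 355 − 30 = 325 left.
March 2065 has 31 days: 325 − 31 = 294 left.
February 2065 has 28 days (2065 is not a leap year): 294 − 28 = 266 left.
January 2065 has 31 days: 266 − 31 = 235 left.
December 2064 has 31 days: 235 − 31 = 204 left.
November 2064 has 30 days: 204 − 30 = 174 left.
October 2064 has 31 days: 174 − 31 = 143 left.
September 2064 has 30 days: 143 − 30 = 113 left.
August 2064 has 31 days: 113 − 31 = 82 left.
July 2064 has 31 days: 82 − 31 = 51 left.
June 2064 has 30 days: 51 − 30 = 21 left.
May 2064 has 31 days; 31 − 21 = 10 → May 10, 2064.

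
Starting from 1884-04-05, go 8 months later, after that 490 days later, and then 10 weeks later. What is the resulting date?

June 18, 1886

Adding 8 months from April 5, 1884:
month 4 + 8 = 12 → December 1884.
Day 5 is valid in December, giving December 5, 1884.
Adding 490 days from December 5, 1884:
December has 31 days, so 31 − 5 = 26 days remain after December 5, 1884; 490 − 26 = 464 left.
January 1885 has 31 days: 464 − 31 = 433 left.
February 1885 has 28 days (1885 is not a leap year): 433 − 28 = 405 left.
March 1885 has 31 days: 405 − 31 = 374 left.
April 1885 has 30 days: 374 − 30 = 344 left.
May 1885 has 31 days: 344 − 31 = 313 left.
June 1885 has 30 days: 313 − 30 = 283 left.
July 1885 has 31 days: 283 − 31 = 252 left.
August 1885 has 31 days: 252 − 31 = 221 left.
September 1885 has 30 days: 221 − 30 = 191 left.
October 1885 has 31 days: 191 − 31 = 160 left.
November 1885 has 30 days: 160 − 30 = 130 left.
December 1885 has 31 days: 130 − 31 = 99 left.
January 1886 has 31 days: 99 − 31 = 68 left.
February 1886 has 28 days (1886 is not a leap year): 68 − 28 = 40 left.
March 1886 has 31 days: 40 − 31 = 9 left.
9 days into April 1886 → April 9, 1886.
Adding 10 weeks (= 70 days) from April 9, 1886:
April has 30 days, so 30 − 9 = 21 days remain after April 9, 1886; 70 − 21 = 49 left.
May 1886 has 31 days: 49 − 31 = 18 left.
18 days into June 1886 → June 18, 1886.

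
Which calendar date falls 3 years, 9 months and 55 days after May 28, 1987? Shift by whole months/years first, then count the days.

Adding 3 years, 9 months and 55 days from May 28, 1987: first the month/year part, then the days.
+3 years → 1990; month 5 + 9 = 14, which is month 2 of year 1991 → February 1991.
Day 28 is valid in February, giving February 28, 1991.
Now add 55 days from February 28, 1991.
February has 28 days, so 28 − 28 = 0 days remain after February 28, 1991; 55 − 0 = 55 left.
March 1991 has 31 days: 55 − 31 = 24 left.
24 days into April 1991 → April 24, 1991.

April 24, 1991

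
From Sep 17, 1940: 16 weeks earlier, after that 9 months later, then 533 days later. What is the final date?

August 15, 1942

Going back 16 weeks (= 112 days) from September 17, 1940:
Going back 17 days from September 17, 1940 reaches the end of the previous month; 112 − 17 = 95 left.
August 1940 has 31 days: 95 − 31 = 64 left.
July 1940 has 31 days: 64 − 31 = 33 left.
June 1940 has 30 days: 33 − 30 = 3 left.
May 1940 has 31 days; 31 − 3 = 28 → May 28, 1940.
Advancing 9 months from May 28, 1940:
month 5 + 9 = 14, which is month 2 of year 1941 → February 1941.
Day 28 is valid in February, giving February 28, 1941.
Counting forward 533 days from February 28, 1941:
February has 28 days, so 28 − 28 = 0 days remain after February 28, 1941; 533 − 0 = 533 left.
March 1941 has 31 days: 533 − 31 = 502 left.
April 1941 has 30 days: 502 − 30 = 472 left.
May 1941 has 31 days: 472 − 31 = 441 left.
June 1941 has 30 days: 441 − 30 = 411 left.
July 1941 has 31 days: 411 − 31 = 380 left.
August 1941 has 31 days: 380 − 31 = 349 left.
September 1941 has 30 days: 349 − 30 = 319 left.
October 1941 has 31 days: 319 − 31 = 288 left.
November 1941 has 30 days: 288 − 30 = 258 left.
December 1941 has 31 days: 258 − 31 = 227 left.
January 1942 has 31 days: 227 − 31 = 196 left.
February 1942 has 28 days (1942 is not a leap year): 196 − 28 = 168 left.
March 1942 has 31 days: 168 − 31 = 137 left.
April 1942 has 30 days: 137 − 30 = 107 left.
May 1942 has 31 days: 107 − 31 = 76 left.
June 1942 has 30 days: 76 − 30 = 46 left.
July 1942 has 31 days: 46 − 31 = 15 left.
15 days into August 1942 → August 15, 1942.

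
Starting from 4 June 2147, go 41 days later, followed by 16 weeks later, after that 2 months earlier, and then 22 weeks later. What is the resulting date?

February 5, 2148

Counting forward 41 days from June 4, 2147:
June has 30 days, so 30 − 4 = 26 days remain after June 4, 2147; 41 − 26 = 15 left.
15 days into July 2147 → July 15, 2147.
Counting forward 16 weeks (= 112 days) from July 15, 2147:
July has 31 days, so 31 − 15 = 16 days remain after July 15, 2147; 112 − 16 = 96 left.
August 2147 has 31 days: 96 − 31 = 65 left.
September 2147 has 30 days: 65 − 30 = 35 left.
October 2147 has 31 days: 35 − 31 = 4 left.
4 days into November 2147 → November 4, 2147.
Going back 2 months from November 4, 2147:
month 11 − 2 = 9 → September 2147.
Day 4 is valid in September, giving September 4, 2147.
Adding 22 weeks (= 154 days) from September 4, 2147:
September has 30 days, so 30 − 4 = 26 days remain after September 4, 2147; 154 − 26 = 128 left.
October 2147 has 31 days: 128 − 31 = 97 left.
November 2147 has 30 days: 97 − 30 = 67 left.
December 2147 has 31 days: 67 − 31 = 36 left.
January 2148 has 31 days: 36 − 31 = 5 left.
5 days into February 2148 → February 5, 2148.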